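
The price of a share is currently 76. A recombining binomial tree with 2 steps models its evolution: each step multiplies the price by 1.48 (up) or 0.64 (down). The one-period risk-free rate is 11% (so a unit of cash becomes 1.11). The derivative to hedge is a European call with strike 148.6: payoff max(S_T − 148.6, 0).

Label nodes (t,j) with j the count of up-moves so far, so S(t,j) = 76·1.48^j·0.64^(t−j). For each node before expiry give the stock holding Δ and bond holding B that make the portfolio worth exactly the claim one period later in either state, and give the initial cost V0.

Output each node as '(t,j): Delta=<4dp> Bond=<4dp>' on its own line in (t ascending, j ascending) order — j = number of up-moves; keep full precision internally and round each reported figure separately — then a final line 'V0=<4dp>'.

(0,0): Delta=0.1411 Bond=-6.1831
(1,0): Delta=0.0000 Bond=0.0000
(1,1): Delta=0.1891 Bond=-12.2663
V0=4.5407

No-arbitrage ⇒ martingale measure with p* = (R−d)/(u−d) = 0.5595.
Terminal payoffs: V(2,0)=0.0000, V(2,1)=0.0000, V(2,2)=17.8704
  t=1,j=0: stock 48.6400 → up 71.9872 (V=0.0000), down 31.1296 (V=0.0000). Price 0.0000; hedge Δ=0.0000, bond B=0.0000.
  t=1,j=1: stock 112.4800 → up 166.4704 (V=17.8704), down 71.9872 (V=0.0000). Price 9.0080; hedge Δ=0.1891, bond B=-12.2663.
  t=0,j=0: stock 76.0000 → up 112.4800 (V=9.0080), down 48.6400 (V=0.0000). Price 4.5407; hedge Δ=0.1411, bond B=-6.1831.
Each (Δ,B) replicates both successor values, so the strategy is self-financing and V0 is arbitrage-free.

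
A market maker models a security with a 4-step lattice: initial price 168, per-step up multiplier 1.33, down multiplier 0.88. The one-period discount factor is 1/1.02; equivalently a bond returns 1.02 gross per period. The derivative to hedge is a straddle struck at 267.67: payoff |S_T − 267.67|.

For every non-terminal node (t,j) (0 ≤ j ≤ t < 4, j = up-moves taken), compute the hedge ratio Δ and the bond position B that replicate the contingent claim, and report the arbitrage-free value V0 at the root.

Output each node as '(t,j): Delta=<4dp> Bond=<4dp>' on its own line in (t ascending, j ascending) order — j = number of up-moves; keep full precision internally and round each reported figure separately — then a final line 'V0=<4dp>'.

Risk-neutral probability p* = (R−d)/(u−d) = (1.02−0.88)/(1.33−0.88) = 0.3111.
Payoff layer (t=4): V(4,0)=166.9212, V(4,1)=115.4019, V(4,2)=37.5375, V(4,3)=80.1439, V(4,4)=258.0032
  t=3,j=0: stock 114.4873 → up 152.2681 (V=115.4019), down 100.7488 (V=166.9212). Price 147.9343; hedge Δ=-1.0000, bond B=262.4216.
  t=3,j=1: stock 173.0319 → up 230.1325 (V=37.5375), down 152.2681 (V=115.4019). Price 89.3896; hedge Δ=-1.0000, bond B=262.4216.
  t=3,j=2: stock 261.5142 → up 347.8139 (V=80.1439), down 230.1325 (V=37.5375). Price 49.7969; hedge Δ=0.3620, bond B=-44.8838.
  t=3,j=3: stock 395.2430 → up 525.6732 (V=258.0032), down 347.8139 (V=80.1439). Price 132.8214; hedge Δ=1.0000, bond B=-262.4216.
  t=2,j=0: stock 130.0992 → up 173.0319 (V=89.3896), down 114.4873 (V=147.9343). Price 127.1768; hedge Δ=-1.0000, bond B=257.2760.
  t=2,j=1: stock 196.6272 → up 261.5142 (V=49.7969), down 173.0319 (V=89.3896). Price 75.5607; hedge Δ=-0.4475, bond B=163.5446.
  t=2,j=2: stock 297.1752 → up 395.2430 (V=132.8214), down 261.5142 (V=49.7969). Price 74.1439; hedge Δ=0.6208, bond B=-110.3551.
  t=1,j=0: stock 147.8400 → up 196.6272 (V=75.5607), down 130.0992 (V=127.1768). Price 108.9397; hedge Δ=-0.7759, bond B=223.6423.
  t=1,j=1: stock 223.4400 → up 297.1752 (V=74.1439), down 196.6272 (V=75.5607). Price 73.6470; hedge Δ=-0.0141, bond B=76.7954.
  t=0,j=0: stock 168.0000 → up 223.4400 (V=73.6470), down 147.8400 (V=108.9397). Price 96.0389; hedge Δ=-0.4668, bond B=174.4672.
Self-financing check: at every node Δ·S+B equals the discounted successor values.

(0,0): Delta=-0.4668 Bond=174.4672
(1,0): Delta=-0.7759 Bond=223.6423
(1,1): Delta=-0.0141 Bond=76.7954
(2,0): Delta=-1.0000 Bond=257.2760
(2,1): Delta=-0.4475 Bond=163.5446
(2,2): Delta=0.6208 Bond=-110.3551
(3,0): Delta=-1.0000 Bond=262.4216
(3,1): Delta=-1.0000 Bond=262.4216
(3,2): Delta=0.3620 Bond=-44.8838
(3,3): Delta=1.0000 Bond=-262.4216
V0=96.0389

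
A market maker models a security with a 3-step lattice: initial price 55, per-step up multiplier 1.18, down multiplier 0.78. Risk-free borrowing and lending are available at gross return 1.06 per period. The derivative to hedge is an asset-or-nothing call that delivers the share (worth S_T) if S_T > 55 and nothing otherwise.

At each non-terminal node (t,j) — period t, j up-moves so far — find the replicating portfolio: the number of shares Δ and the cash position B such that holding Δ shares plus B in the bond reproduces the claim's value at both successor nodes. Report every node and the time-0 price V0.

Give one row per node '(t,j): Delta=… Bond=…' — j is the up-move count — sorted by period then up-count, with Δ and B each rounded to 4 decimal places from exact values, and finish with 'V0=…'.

Risk-neutral probability p* = (R−d)/(u−d) = (1.06−0.78)/(1.18−0.78) = 0.7000.
At expiry t=3: V(3,0)=0.0000, V(3,1)=0.0000, V(3,2)=59.7340, V(3,3)=90.3668
Node (2,0) S=33.4620: V=(p*·0.0000+(1−p*)·0.0000)/1.06=0.0000; Δ=(0.0000−0.0000)/(39.4852−26.1004)=0.0000; B=V−Δ·S=0.0000
Node (2,1) S=50.6220: V=(p*·59.7340+(1−p*)·0.0000)/1.06=39.4470; Δ=(59.7340−0.0000)/(59.7340−39.4852)=2.9500; B=V−Δ·S=-109.8879
Node (2,2) S=76.5820: V=(p*·90.3668+(1−p*)·59.7340)/1.06=76.5820; Δ=(90.3668−59.7340)/(90.3668−59.7340)=1.0000; B=V−Δ·S=0.0000
Node (1,0) S=42.9000: V=(p*·39.4470+(1−p*)·0.0000)/1.06=26.0499; Δ=(39.4470−0.0000)/(50.6220−33.4620)=2.2988; B=V−Δ·S=-72.5675
Node (1,1) S=64.9000: V=(p*·76.5820+(1−p*)·39.4470)/1.06=61.7373; Δ=(76.5820−39.4470)/(76.5820−50.6220)=1.4305; B=V−Δ·S=-31.1004
Node (0,0) S=55.0000: V=(p*·61.7373+(1−p*)·26.0499)/1.06=48.1425; Δ=(61.7373−26.0499)/(64.9000−42.9000)=1.6222; B=V−Δ·S=-41.0759
The time-0 hedge costs 48.1425, which is the no-arbitrage price.

(0,0): Delta=1.6222 Bond=-41.0759
(1,0): Delta=2.2988 Bond=-72.5675
(1,1): Delta=1.4305 Bond=-31.1004
(2,0): Delta=0.0000 Bond=0.0000
(2,1): Delta=2.9500 Bond=-109.8879
(2,2): Delta=1.0000 Bond=0.0000
V0=48.1425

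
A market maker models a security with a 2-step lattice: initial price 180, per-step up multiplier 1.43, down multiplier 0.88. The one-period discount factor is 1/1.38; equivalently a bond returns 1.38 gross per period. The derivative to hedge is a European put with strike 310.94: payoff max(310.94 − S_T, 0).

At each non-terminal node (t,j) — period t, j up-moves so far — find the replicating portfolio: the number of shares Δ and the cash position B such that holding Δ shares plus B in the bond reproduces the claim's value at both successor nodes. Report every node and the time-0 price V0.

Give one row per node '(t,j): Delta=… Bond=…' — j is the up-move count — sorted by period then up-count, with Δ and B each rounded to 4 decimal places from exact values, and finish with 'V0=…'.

Under the risk-neutral measure, an up-move has probability p* = (R−d)/(u−d) = 0.9091 and values discount at R = 1.38.
At expiry t=2: V(2,0)=171.5480, V(2,1)=84.4280, V(2,2)=0.0000
Node (1,0) S=158.4000: V=(p*·84.4280+(1−p*)·171.5480)/1.38=66.9188; Δ=(84.4280−171.5480)/(226.5120−139.3920)=-1.0000; B=V−Δ·S=225.3188
Node (1,1) S=257.4000: V=(p*·0.0000+(1−p*)·84.4280)/1.38=5.5618; Δ=(0.0000−84.4280)/(368.0820−226.5120)=-0.5964; B=V−Δ·S=159.0672
Node (0,0) S=180.0000: V=(p*·5.5618+(1−p*)·66.9188)/1.38=8.0723; Δ=(5.5618−66.9188)/(257.4000−158.4000)=-0.6198; B=V−Δ·S=119.6305
Self-financing check: at every node Δ·S+B equals the discounted successor values.

(0,0): Delta=-0.6198 Bond=119.6305
(1,0): Delta=-1.0000 Bond=225.3188
(1,1): Delta=-0.5964 Bond=159.0672
V0=8.0723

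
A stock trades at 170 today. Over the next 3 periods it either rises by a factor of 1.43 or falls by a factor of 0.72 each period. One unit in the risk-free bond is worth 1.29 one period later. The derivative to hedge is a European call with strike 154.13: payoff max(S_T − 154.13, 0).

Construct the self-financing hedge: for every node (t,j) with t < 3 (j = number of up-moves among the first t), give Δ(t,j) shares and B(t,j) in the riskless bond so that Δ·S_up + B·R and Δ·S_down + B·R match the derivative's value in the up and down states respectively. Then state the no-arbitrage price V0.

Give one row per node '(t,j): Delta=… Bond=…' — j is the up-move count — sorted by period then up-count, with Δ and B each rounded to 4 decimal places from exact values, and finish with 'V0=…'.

Under the risk-neutral measure, an up-move has probability p* = (R−d)/(u−d) = 0.8028 and values discount at R = 1.29.
Payoff layer (t=3): V(3,0)=0.0000, V(3,1)=0.0000, V(3,2)=96.1658, V(3,3)=342.9852
  t=2,j=0: stock 88.1280 → up 126.0230 (V=0.0000), down 63.4522 (V=0.0000). Price 0.0000; hedge Δ=0.0000, bond B=0.0000.
  t=2,j=1: stock 175.0320 → up 250.2958 (V=96.1658), down 126.0230 (V=0.0000). Price 59.8477; hedge Δ=0.7738, bond B=-75.5971.
  t=2,j=2: stock 347.6330 → up 497.1152 (V=342.9852), down 250.2958 (V=96.1658). Price 228.1524; hedge Δ=1.0000, bond B=-119.4806.
  t=1,j=0: stock 122.4000 → up 175.0320 (V=59.8477), down 88.1280 (V=0.0000). Price 37.2455; hedge Δ=0.6887, bond B=-47.0470.
  t=1,j=1: stock 243.1000 → up 347.6330 (V=228.1524), down 175.0320 (V=59.8477). Price 151.1361; hedge Δ=0.9751, bond B=-85.9128.
  t=0,j=0: stock 170.0000 → up 243.1000 (V=151.1361), down 122.4000 (V=37.2455). Price 99.7510; hedge Δ=0.9436, bond B=-60.6582.
The time-0 hedge costs 99.7510, which is the no-arbitrage price.

(0,0): Delta=0.9436 Bond=-60.6582
(1,0): Delta=0.6887 Bond=-47.0470
(1,1): Delta=0.9751 Bond=-85.9128
(2,0): Delta=0.0000 Bond=0.0000
(2,1): Delta=0.7738 Bond=-75.5971
(2,2): Delta=1.0000 Bond=-119.4806
V0=99.7510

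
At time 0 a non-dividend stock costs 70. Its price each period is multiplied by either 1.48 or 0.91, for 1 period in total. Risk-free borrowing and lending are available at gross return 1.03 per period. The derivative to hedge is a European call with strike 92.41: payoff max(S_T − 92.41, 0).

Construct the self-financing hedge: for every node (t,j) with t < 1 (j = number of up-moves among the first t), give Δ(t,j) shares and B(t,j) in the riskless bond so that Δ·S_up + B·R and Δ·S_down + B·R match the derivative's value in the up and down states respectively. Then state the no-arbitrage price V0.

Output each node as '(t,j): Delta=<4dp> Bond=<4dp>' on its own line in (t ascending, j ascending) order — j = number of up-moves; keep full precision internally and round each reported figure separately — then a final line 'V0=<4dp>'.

Risk-neutral probability p* = (R−d)/(u−d) = (1.03−0.91)/(1.48−0.91) = 0.2105.
At expiry t=1: V(1,0)=0.0000, V(1,1)=11.1900
Node (0,0) S=70.0000: V=(p*·11.1900+(1−p*)·0.0000)/1.03=2.2872; Δ=(11.1900−0.0000)/(103.6000−63.7000)=0.2805; B=V−Δ·S=-17.3444
Self-financing check: at every node Δ·S+B equals the discounted successor values.

(0,0): Delta=0.2805 Bond=-17.3444
V0=2.2872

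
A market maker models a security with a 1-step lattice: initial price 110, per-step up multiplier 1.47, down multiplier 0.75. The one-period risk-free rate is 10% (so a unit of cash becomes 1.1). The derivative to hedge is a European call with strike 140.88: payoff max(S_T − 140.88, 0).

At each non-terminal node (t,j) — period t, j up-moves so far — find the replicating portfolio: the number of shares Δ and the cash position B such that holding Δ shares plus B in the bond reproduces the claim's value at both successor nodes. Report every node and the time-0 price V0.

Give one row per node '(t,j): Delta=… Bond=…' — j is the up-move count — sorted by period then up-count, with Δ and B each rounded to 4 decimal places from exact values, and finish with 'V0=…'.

Under the risk-neutral measure, an up-move has probability p* = (R−d)/(u−d) = 0.4861 and values discount at R = 1.1.
Payoff layer (t=1): V(1,0)=0.0000, V(1,1)=20.8200
Node (0,0) S=110.0000: V=(p*·20.8200+(1−p*)·0.0000)/1.1=9.2008; Δ=(20.8200−0.0000)/(161.7000−82.5000)=0.2629; B=V−Δ·S=-19.7159
Self-financing check: at every node Δ·S+B equals the discounted successor values.

(0,0): Delta=0.2629 Bond=-19.7159
V0=9.2008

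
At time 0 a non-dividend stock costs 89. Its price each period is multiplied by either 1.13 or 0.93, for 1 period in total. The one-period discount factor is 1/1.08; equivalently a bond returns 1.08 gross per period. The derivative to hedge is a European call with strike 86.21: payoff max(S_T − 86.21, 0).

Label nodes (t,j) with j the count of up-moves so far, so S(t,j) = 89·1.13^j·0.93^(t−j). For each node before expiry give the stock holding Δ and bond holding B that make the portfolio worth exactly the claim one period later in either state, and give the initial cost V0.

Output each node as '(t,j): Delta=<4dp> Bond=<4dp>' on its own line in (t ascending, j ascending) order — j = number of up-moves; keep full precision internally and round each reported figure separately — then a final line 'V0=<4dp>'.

Under the risk-neutral measure, an up-move has probability p* = (R−d)/(u−d) = 0.7500 and values discount at R = 1.08.
Payoff layer (t=1): V(1,0)=0.0000, V(1,1)=14.3600
Node (0,0) S=89.0000: V=(p*·14.3600+(1−p*)·0.0000)/1.08=9.9722; Δ=(14.3600−0.0000)/(100.5700−82.7700)=0.8067; B=V−Δ·S=-61.8278
Check: Δ(0,0)·S0 + B(0,0) = 9.9722 = V0.

(0,0): Delta=0.8067 Bond=-61.8278
V0=9.9722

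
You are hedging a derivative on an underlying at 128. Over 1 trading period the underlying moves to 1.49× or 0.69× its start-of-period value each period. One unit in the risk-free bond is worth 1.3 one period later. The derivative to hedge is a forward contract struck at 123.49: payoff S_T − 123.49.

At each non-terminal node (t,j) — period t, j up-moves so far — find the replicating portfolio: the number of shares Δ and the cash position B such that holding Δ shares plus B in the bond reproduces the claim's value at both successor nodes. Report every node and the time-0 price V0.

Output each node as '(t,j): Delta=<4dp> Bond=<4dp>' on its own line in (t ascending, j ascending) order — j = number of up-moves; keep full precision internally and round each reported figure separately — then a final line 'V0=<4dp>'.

The replicating-portfolio and risk-neutral prices coincide; use p* = (1.3−0.69)/(1.49−0.69) = 0.7625 for the latter.
At expiry t=1: V(1,0)=-35.1700, V(1,1)=67.2300
(0,0): S=128.0000. Δ = (V_up−V_dn)/(S_up−S_dn) = (67.2300−-35.1700)/(190.7200−88.3200) = 1.0000. V = [p*·67.2300 + (1−p*)·-35.1700]/1.3 = 33.0077. B = V − Δ·S = -94.9923.
The time-0 hedge costs 33.0077, which is the no-arbitrage price.

(0,0): Delta=1.0000 Bond=-94.9923
V0=33.0077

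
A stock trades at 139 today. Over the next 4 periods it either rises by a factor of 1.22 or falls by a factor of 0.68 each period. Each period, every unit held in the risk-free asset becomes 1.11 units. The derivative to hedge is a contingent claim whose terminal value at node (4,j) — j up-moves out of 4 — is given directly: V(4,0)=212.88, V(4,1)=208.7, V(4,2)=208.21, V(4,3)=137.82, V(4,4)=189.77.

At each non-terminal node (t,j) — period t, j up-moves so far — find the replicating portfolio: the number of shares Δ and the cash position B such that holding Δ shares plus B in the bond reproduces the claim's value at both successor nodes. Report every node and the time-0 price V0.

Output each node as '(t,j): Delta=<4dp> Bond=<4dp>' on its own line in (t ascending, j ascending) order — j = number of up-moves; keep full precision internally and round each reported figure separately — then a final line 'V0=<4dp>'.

No-arbitrage ⇒ martingale measure with p* = (R−d)/(u−d) = 0.7963.
Terminal payoffs: V(4,0)=212.8800, V(4,1)=208.7000, V(4,2)=208.2100, V(4,3)=137.8200, V(4,4)=189.7700
(3,0): S=43.7060. Δ = (V_up−V_dn)/(S_up−S_dn) = (208.7000−212.8800)/(53.3214−29.7201) = -0.1771. V = [p*·208.7000 + (1−p*)·212.8800]/1.11 = 188.7851. B = V − Δ·S = 196.5259.
(3,1): S=78.4138. Δ = (V_up−V_dn)/(S_up−S_dn) = (208.2100−208.7000)/(95.6648−53.3214) = -0.0116. V = [p*·208.2100 + (1−p*)·208.7000]/1.11 = 187.6665. B = V − Δ·S = 188.5739.
(3,2): S=140.6836. Δ = (V_up−V_dn)/(S_up−S_dn) = (137.8200−208.2100)/(171.6340−95.6648) = -0.9266. V = [p*·137.8200 + (1−p*)·208.2100]/1.11 = 137.0799. B = V − Δ·S = 267.4318.
(3,3): S=252.4029. Δ = (V_up−V_dn)/(S_up−S_dn) = (189.7700−137.8200)/(307.9315−171.6340) = 0.3812. V = [p*·189.7700 + (1−p*)·137.8200]/1.11 = 161.4303. B = V − Δ·S = 65.2266.
(2,0): S=64.2736. Δ = (V_up−V_dn)/(S_up−S_dn) = (187.6665−188.7851)/(78.4138−43.7060) = -0.0322. V = [p*·187.6665 + (1−p*)·188.7851]/1.11 = 169.2742. B = V − Δ·S = 171.3457.
(2,1): S=115.3144. Δ = (V_up−V_dn)/(S_up−S_dn) = (137.0799−187.6665)/(140.6836−78.4138) = -0.8124. V = [p*·137.0799 + (1−p*)·187.6665]/1.11 = 132.7789. B = V − Δ·S = 226.4578.
(2,2): S=206.8876. Δ = (V_up−V_dn)/(S_up−S_dn) = (161.4303−137.0799)/(252.4029−140.6836) = 0.2180. V = [p*·161.4303 + (1−p*)·137.0799]/1.11 = 140.9640. B = V − Δ·S = 95.8707.
(1,0): S=94.5200. Δ = (V_up−V_dn)/(S_up−S_dn) = (132.7789−169.2742)/(115.3144−64.2736) = -0.7150. V = [p*·132.7789 + (1−p*)·169.2742]/1.11 = 126.3181. B = V − Δ·S = 193.9020.
(1,1): S=169.5800. Δ = (V_up−V_dn)/(S_up−S_dn) = (140.9640−132.7789)/(206.8876−115.3144) = 0.0894. V = [p*·140.9640 + (1−p*)·132.7789]/1.11 = 125.4925. B = V − Δ·S = 110.3349.
(0,0): S=139.0000. Δ = (V_up−V_dn)/(S_up−S_dn) = (125.4925−126.3181)/(169.5800−94.5200) = -0.0110. V = [p*·125.4925 + (1−p*)·126.3181]/1.11 = 113.2078. B = V − Δ·S = 114.7368.
Each (Δ,B) replicates both successor values, so the strategy is self-financing and V0 is arbitrage-free.

(0,0): Delta=-0.0110 Bond=114.7368
(1,0): Delta=-0.7150 Bond=193.9020
(1,1): Delta=0.0894 Bond=110.3349
(2,0): Delta=-0.0322 Bond=171.3457
(2,1): Delta=-0.8124 Bond=226.4578
(2,2): Delta=0.2180 Bond=95.8707
(3,0): Delta=-0.1771 Bond=196.5259
(3,1): Delta=-0.0116 Bond=188.5739
(3,2): Delta=-0.9266 Bond=267.4318
(3,3): Delta=0.3812 Bond=65.2266
V0=113.2078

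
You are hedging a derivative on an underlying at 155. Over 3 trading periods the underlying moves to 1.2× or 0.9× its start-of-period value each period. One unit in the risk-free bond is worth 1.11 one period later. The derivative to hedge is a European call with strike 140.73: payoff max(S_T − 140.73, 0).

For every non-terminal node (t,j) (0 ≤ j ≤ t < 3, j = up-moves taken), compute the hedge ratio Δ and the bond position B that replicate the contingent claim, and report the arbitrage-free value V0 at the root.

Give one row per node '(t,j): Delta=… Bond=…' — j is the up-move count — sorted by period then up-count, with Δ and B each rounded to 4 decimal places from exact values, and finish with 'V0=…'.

No-arbitrage ⇒ martingale measure with p* = (R−d)/(u−d) = 0.7000.
At expiry t=3: V(3,0)=0.0000, V(3,1)=9.9300, V(3,2)=60.1500, V(3,3)=127.1100
  t=2,j=0: stock 125.5500 → up 150.6600 (V=9.9300), down 112.9950 (V=0.0000). Price 6.2622; hedge Δ=0.2636, bond B=-26.8378.
  t=2,j=1: stock 167.4000 → up 200.8800 (V=60.1500), down 150.6600 (V=9.9300). Price 40.6162; hedge Δ=1.0000, bond B=-126.7838.
  t=2,j=2: stock 223.2000 → up 267.8400 (V=127.1100), down 200.8800 (V=60.1500). Price 96.4162; hedge Δ=1.0000, bond B=-126.7838.
  t=1,j=0: stock 139.5000 → up 167.4000 (V=40.6162), down 125.5500 (V=6.2622). Price 27.3063; hedge Δ=0.8209, bond B=-87.2072.
  t=1,j=1: stock 186.0000 → up 223.2000 (V=96.4162), down 167.4000 (V=40.6162). Price 71.7804; hedge Δ=1.0000, bond B=-114.2196.
  t=0,j=0: stock 155.0000 → up 186.0000 (V=71.7804), down 139.5000 (V=27.3063). Price 52.6470; hedge Δ=0.9564, bond B=-95.5999.
The time-0 hedge costs 52.6470, which is the no-arbitrage price.

(0,0): Delta=0.9564 Bond=-95.5999
(1,0): Delta=0.8209 Bond=-87.2072
(1,1): Delta=1.0000 Bond=-114.2196
(2,0): Delta=0.2636 Bond=-26.8378
(2,1): Delta=1.0000 Bond=-126.7838
(2,2): Delta=1.0000 Bond=-126.7838
V0=52.6470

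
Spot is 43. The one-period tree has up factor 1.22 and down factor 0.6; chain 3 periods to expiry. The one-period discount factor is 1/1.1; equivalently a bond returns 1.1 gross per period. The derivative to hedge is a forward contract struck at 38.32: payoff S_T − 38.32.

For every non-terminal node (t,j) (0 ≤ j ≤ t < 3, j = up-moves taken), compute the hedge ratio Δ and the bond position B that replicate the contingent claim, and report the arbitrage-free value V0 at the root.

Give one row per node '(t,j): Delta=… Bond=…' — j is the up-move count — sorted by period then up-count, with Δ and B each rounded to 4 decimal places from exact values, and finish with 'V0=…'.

(0,0): Delta=1.0000 Bond=-28.7904
(1,0): Delta=1.0000 Bond=-31.6694
(1,1): Delta=1.0000 Bond=-31.6694
(2,0): Delta=1.0000 Bond=-34.8364
(2,1): Delta=1.0000 Bond=-34.8364
(2,2): Delta=1.0000 Bond=-34.8364
V0=14.2096

Under the risk-neutral measure, an up-move has probability p* = (R−d)/(u−d) = 0.8065 and values discount at R = 1.1.
Terminal values V(3,·): V(3,0)=-29.0320, V(3,1)=-19.4344, V(3,2)=0.0807, V(3,3)=39.7615
(2,0): S=15.4800. Δ = (V_up−V_dn)/(S_up−S_dn) = (-19.4344−-29.0320)/(18.8856−9.2880) = 1.0000. V = [p*·-19.4344 + (1−p*)·-29.0320]/1.1 = -19.3564. B = V − Δ·S = -34.8364.
(2,1): S=31.4760. Δ = (V_up−V_dn)/(S_up−S_dn) = (0.0807−-19.4344)/(38.4007−18.8856) = 1.0000. V = [p*·0.0807 + (1−p*)·-19.4344]/1.1 = -3.3604. B = V − Δ·S = -34.8364.
(2,2): S=64.0012. Δ = (V_up−V_dn)/(S_up−S_dn) = (39.7615−0.0807)/(78.0815−38.4007) = 1.0000. V = [p*·39.7615 + (1−p*)·0.0807]/1.1 = 29.1648. B = V − Δ·S = -34.8364.
(1,0): S=25.8000. Δ = (V_up−V_dn)/(S_up−S_dn) = (-3.3604−-19.3564)/(31.4760−15.4800) = 1.0000. V = [p*·-3.3604 + (1−p*)·-19.3564]/1.1 = -5.8694. B = V − Δ·S = -31.6694.
(1,1): S=52.4600. Δ = (V_up−V_dn)/(S_up−S_dn) = (29.1648−-3.3604)/(64.0012−31.4760) = 1.0000. V = [p*·29.1648 + (1−p*)·-3.3604]/1.1 = 20.7906. B = V − Δ·S = -31.6694.
(0,0): S=43.0000. Δ = (V_up−V_dn)/(S_up−S_dn) = (20.7906−-5.8694)/(52.4600−25.8000) = 1.0000. V = [p*·20.7906 + (1−p*)·-5.8694]/1.1 = 14.2096. B = V − Δ·S = -28.7904.
Check: Δ(0,0)·S0 + B(0,0) = 14.2096 = V0.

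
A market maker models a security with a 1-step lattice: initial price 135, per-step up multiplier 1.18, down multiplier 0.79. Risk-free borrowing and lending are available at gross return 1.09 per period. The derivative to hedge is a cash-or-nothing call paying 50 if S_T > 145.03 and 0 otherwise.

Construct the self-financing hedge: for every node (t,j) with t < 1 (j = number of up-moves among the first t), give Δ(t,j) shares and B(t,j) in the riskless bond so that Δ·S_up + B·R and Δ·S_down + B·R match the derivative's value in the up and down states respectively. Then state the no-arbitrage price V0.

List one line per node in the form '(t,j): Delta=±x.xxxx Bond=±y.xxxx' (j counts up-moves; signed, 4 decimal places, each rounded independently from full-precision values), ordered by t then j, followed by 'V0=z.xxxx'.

Since d<R<u, set p* = (R−d)/(u−d) = 0.7692; price each node as the discounted p*-expectation of its children.
At expiry t=1: V(1,0)=0.0000, V(1,1)=50.0000
(0,0): S=135.0000. Δ = (V_up−V_dn)/(S_up−S_dn) = (50.0000−0.0000)/(159.3000−106.6500) = 0.9497. V = [p*·50.0000 + (1−p*)·0.0000]/1.09 = 35.2858. B = V − Δ·S = -92.9193.
Self-financing check: at every node Δ·S+B equals the discounted successor values.

(0,0): Delta=0.9497 Bond=-92.9193
V0=35.2858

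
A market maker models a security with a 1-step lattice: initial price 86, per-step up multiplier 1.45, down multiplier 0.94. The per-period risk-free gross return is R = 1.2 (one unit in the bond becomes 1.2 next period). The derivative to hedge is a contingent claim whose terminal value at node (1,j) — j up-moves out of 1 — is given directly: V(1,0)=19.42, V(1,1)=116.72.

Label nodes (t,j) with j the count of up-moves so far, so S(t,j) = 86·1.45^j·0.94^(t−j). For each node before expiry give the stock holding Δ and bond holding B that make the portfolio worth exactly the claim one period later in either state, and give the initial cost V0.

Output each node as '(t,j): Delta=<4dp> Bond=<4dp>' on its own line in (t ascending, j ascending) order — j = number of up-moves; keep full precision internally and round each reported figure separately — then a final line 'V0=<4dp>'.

(0,0): Delta=2.2184 Bond=-133.2644
V0=57.5199

Risk-neutral probability p* = (R−d)/(u−d) = (1.2−0.94)/(1.45−0.94) = 0.5098.
At expiry t=1: V(1,0)=19.4200, V(1,1)=116.7200
  t=0,j=0: stock 86.0000 → up 124.7000 (V=116.7200), down 80.8400 (V=19.4200). Price 57.5199; hedge Δ=2.2184, bond B=-133.2644.
The time-0 hedge costs 57.5199, which is the no-arbitrage price.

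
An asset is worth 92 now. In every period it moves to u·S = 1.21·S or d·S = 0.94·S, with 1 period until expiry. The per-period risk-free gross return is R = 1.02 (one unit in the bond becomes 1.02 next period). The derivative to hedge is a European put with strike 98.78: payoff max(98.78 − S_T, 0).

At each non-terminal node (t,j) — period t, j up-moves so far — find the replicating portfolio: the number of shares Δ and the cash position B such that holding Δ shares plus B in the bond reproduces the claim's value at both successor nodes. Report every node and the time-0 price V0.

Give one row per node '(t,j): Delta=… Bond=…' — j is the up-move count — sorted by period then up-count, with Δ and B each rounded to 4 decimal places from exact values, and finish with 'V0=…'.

No-arbitrage ⇒ martingale measure with p* = (R−d)/(u−d) = 0.2963.
At expiry t=1: V(1,0)=12.3000, V(1,1)=0.0000
Node (0,0) S=92.0000: V=(p*·0.0000+(1−p*)·12.3000)/1.02=8.4858; Δ=(0.0000−12.3000)/(111.3200−86.4800)=-0.4952; B=V−Δ·S=54.0414
Check: Δ(0,0)·S0 + B(0,0) = 8.4858 = V0.

(0,0): Delta=-0.4952 Bond=54.0414
V0=8.4858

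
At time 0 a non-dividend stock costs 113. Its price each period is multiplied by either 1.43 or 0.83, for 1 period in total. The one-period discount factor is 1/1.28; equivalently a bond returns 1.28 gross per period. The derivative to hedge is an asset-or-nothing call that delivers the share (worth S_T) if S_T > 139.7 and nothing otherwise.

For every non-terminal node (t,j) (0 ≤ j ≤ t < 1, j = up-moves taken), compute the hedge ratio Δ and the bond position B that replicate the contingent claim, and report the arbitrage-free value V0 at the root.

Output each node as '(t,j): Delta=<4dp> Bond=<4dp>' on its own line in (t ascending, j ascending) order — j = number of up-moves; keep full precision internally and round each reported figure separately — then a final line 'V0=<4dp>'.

(0,0): Delta=2.3833 Bond=-174.6350
V0=94.6816

No-arbitrage ⇒ martingale measure with p* = (R−d)/(u−d) = 0.7500.
Terminal payoffs: V(1,0)=0.0000, V(1,1)=161.5900
(0,0): S=113.0000. Δ = (V_up−V_dn)/(S_up−S_dn) = (161.5900−0.0000)/(161.5900−93.7900) = 2.3833. V = [p*·161.5900 + (1−p*)·0.0000]/1.28 = 94.6816. B = V − Δ·S = -174.6350.
Root portfolio cost Δ·113+B reproduces V0=94.6816.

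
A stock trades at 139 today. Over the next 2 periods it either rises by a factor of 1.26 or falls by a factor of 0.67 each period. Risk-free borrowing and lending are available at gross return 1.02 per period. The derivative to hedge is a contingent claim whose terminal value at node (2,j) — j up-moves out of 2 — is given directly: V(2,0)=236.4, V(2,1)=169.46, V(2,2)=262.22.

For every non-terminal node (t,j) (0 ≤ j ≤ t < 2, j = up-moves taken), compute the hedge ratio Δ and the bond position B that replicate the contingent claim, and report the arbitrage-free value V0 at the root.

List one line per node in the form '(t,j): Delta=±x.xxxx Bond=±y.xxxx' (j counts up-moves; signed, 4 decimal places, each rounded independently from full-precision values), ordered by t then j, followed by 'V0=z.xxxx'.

No-arbitrage ⇒ martingale measure with p* = (R−d)/(u−d) = 0.5932.
At expiry t=2: V(2,0)=236.4000, V(2,1)=169.4600, V(2,2)=262.2200
  t=1,j=0: stock 93.1300 → up 117.3438 (V=169.4600), down 62.3971 (V=236.4000). Price 192.8332; hedge Δ=-1.2183, bond B=306.2908.
  t=1,j=1: stock 175.1400 → up 220.6764 (V=262.2200), down 117.3438 (V=169.4600). Price 220.0854; hedge Δ=0.8977, bond B=62.8651.
  t=0,j=0: stock 139.0000 → up 175.1400 (V=220.0854), down 93.1300 (V=192.8332). Price 204.9017; hedge Δ=0.3323, bond B=158.7115.
Check: Δ(0,0)·S0 + B(0,0) = 204.9017 = V0.

(0,0): Delta=0.3323 Bond=158.7115
(1,0): Delta=-1.2183 Bond=306.2908
(1,1): Delta=0.8977 Bond=62.8651
V0=204.9017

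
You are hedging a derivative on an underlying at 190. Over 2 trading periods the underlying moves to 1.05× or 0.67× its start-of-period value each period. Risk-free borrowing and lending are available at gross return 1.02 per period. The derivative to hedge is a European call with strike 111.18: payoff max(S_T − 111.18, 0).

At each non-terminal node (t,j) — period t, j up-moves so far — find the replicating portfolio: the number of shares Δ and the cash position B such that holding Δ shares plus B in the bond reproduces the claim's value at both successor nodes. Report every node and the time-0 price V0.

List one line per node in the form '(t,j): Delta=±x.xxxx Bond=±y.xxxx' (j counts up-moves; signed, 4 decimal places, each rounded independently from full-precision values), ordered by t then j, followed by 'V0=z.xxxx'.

The replicating-portfolio and risk-neutral prices coincide; use p* = (1.02−0.67)/(1.05−0.67) = 0.9211 for the latter.
Payoff layer (t=2): V(2,0)=0.0000, V(2,1)=22.4850, V(2,2)=98.2950
(1,0): S=127.3000. Δ = (V_up−V_dn)/(S_up−S_dn) = (22.4850−0.0000)/(133.6650−85.2910) = 0.4648. V = [p*·22.4850 + (1−p*)·0.0000]/1.02 = 20.3038. B = V − Δ·S = -38.8673.
(1,1): S=199.5000. Δ = (V_up−V_dn)/(S_up−S_dn) = (98.2950−22.4850)/(209.4750−133.6650) = 1.0000. V = [p*·98.2950 + (1−p*)·22.4850]/1.02 = 90.5000. B = V − Δ·S = -109.0000.
(0,0): S=190.0000. Δ = (V_up−V_dn)/(S_up−S_dn) = (90.5000−20.3038)/(199.5000−127.3000) = 0.9722. V = [p*·90.5000 + (1−p*)·20.3038]/1.02 = 83.2923. B = V − Δ·S = -101.4345.
Each (Δ,B) replicates both successor values, so the strategy is self-financing and V0 is arbitrage-free.

(0,0): Delta=0.9722 Bond=-101.4345
(1,0): Delta=0.4648 Bond=-38.8673
(1,1): Delta=1.0000 Bond=-109.0000
V0=83.2923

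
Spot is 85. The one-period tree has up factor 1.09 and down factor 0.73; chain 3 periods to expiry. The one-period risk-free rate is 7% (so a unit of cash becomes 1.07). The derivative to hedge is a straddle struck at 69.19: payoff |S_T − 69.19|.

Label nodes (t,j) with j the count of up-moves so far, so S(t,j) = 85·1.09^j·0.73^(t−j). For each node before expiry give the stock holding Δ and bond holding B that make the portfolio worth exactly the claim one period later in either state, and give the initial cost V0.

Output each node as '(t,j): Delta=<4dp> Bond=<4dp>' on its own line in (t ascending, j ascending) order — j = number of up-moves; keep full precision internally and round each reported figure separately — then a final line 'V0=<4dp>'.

The replicating-portfolio and risk-neutral prices coincide; use p* = (1.07−0.73)/(1.09−0.73) = 0.9444 for the latter.
Terminal payoffs: V(3,0)=36.1236, V(3,1)=19.8168, V(3,2)=4.5316, V(3,3)=40.8875
(2,0): S=45.2965. Δ = (V_up−V_dn)/(S_up−S_dn) = (19.8168−36.1236)/(49.3732−33.0664) = -1.0000. V = [p*·19.8168 + (1−p*)·36.1236]/1.07 = 19.3671. B = V − Δ·S = 64.6636.
(2,1): S=67.6345. Δ = (V_up−V_dn)/(S_up−S_dn) = (4.5316−19.8168)/(73.7216−49.3732) = -0.6278. V = [p*·4.5316 + (1−p*)·19.8168]/1.07 = 5.0288. B = V − Δ·S = 47.4877.
(2,2): S=100.9885. Δ = (V_up−V_dn)/(S_up−S_dn) = (40.8875−4.5316)/(110.0775−73.7216) = 1.0000. V = [p*·40.8875 + (1−p*)·4.5316]/1.07 = 36.3249. B = V − Δ·S = -64.6636.
(1,0): S=62.0500. Δ = (V_up−V_dn)/(S_up−S_dn) = (5.0288−19.3671)/(67.6345−45.2965) = -0.6419. V = [p*·5.0288 + (1−p*)·19.3671]/1.07 = 5.4442. B = V − Δ·S = 45.2728.
(1,1): S=92.6500. Δ = (V_up−V_dn)/(S_up−S_dn) = (36.3249−5.0288)/(100.9885−67.6345) = 0.9383. V = [p*·36.3249 + (1−p*)·5.0288]/1.07 = 32.3236. B = V − Δ·S = -54.6102.
(0,0): S=85.0000. Δ = (V_up−V_dn)/(S_up−S_dn) = (32.3236−5.4442)/(92.6500−62.0500) = 0.8784. V = [p*·32.3236 + (1−p*)·5.4442]/1.07 = 28.8134. B = V − Δ·S = -45.8515.
Self-financing check: at every node Δ·S+B equals the discounted successor values.

(0,0): Delta=0.8784 Bond=-45.8515
(1,0): Delta=-0.6419 Bond=45.2728
(1,1): Delta=0.9383 Bond=-54.6102
(2,0): Delta=-1.0000 Bond=64.6636
(2,1): Delta=-0.6278 Bond=47.4877
(2,2): Delta=1.0000 Bond=-64.6636
V0=28.8134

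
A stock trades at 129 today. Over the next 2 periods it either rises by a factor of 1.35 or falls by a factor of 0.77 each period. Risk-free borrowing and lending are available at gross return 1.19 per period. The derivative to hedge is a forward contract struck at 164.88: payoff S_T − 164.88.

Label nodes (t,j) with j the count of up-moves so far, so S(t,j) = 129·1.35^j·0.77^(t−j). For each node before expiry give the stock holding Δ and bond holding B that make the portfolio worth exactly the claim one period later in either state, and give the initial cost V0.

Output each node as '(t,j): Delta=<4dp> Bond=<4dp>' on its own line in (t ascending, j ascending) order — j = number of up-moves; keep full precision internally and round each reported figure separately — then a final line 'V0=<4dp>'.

Under the risk-neutral measure, an up-move has probability p* = (R−d)/(u−d) = 0.7241 and values discount at R = 1.19.
Terminal payoffs: V(2,0)=-88.3959, V(2,1)=-30.7845, V(2,2)=70.2225
(1,0): S=99.3300. Δ = (V_up−V_dn)/(S_up−S_dn) = (-30.7845−-88.3959)/(134.0955−76.4841) = 1.0000. V = [p*·-30.7845 + (1−p*)·-88.3959]/1.19 = -39.2246. B = V − Δ·S = -138.5546.
(1,1): S=174.1500. Δ = (V_up−V_dn)/(S_up−S_dn) = (70.2225−-30.7845)/(235.1025−134.0955) = 1.0000. V = [p*·70.2225 + (1−p*)·-30.7845]/1.19 = 35.5954. B = V − Δ·S = -138.5546.
(0,0): S=129.0000. Δ = (V_up−V_dn)/(S_up−S_dn) = (35.5954−-39.2246)/(174.1500−99.3300) = 1.0000. V = [p*·35.5954 + (1−p*)·-39.2246]/1.19 = 12.5675. B = V − Δ·S = -116.4325.
Check: Δ(0,0)·S0 + B(0,0) = 12.5675 = V0.

(0,0): Delta=1.0000 Bond=-116.4325
(1,0): Delta=1.0000 Bond=-138.5546
(1,1): Delta=1.0000 Bond=-138.5546
V0=12.5675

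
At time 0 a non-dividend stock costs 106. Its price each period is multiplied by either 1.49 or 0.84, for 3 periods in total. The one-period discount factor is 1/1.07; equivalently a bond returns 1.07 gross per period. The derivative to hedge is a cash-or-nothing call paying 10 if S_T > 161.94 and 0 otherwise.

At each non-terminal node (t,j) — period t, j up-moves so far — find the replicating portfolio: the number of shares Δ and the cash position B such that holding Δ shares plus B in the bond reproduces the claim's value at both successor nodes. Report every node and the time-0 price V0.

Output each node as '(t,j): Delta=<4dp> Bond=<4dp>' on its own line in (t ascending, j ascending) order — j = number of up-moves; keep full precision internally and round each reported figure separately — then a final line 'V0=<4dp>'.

(0,0): Delta=0.0580 Bond=-3.8018
(1,0): Delta=0.0571 Bond=-3.9940
(1,1): Delta=0.0588 Bond=-4.2028
(2,0): Delta=0.0000 Bond=0.0000
(2,1): Delta=0.1160 Bond=-12.0776
(2,2): Delta=0.0000 Bond=9.3458
V0=2.3429

No-arbitrage ⇒ martingale measure with p* = (R−d)/(u−d) = 0.3538.
Terminal values V(3,·): V(3,0)=0.0000, V(3,1)=0.0000, V(3,2)=10.0000, V(3,3)=10.0000
(2,0): S=74.7936. Δ = (V_up−V_dn)/(S_up−S_dn) = (0.0000−0.0000)/(111.4425−62.8266) = 0.0000. V = [p*·0.0000 + (1−p*)·0.0000]/1.07 = 0.0000. B = V − Δ·S = 0.0000.
(2,1): S=132.6696. Δ = (V_up−V_dn)/(S_up−S_dn) = (10.0000−0.0000)/(197.6777−111.4425) = 0.1160. V = [p*·10.0000 + (1−p*)·0.0000]/1.07 = 3.3070. B = V − Δ·S = -12.0776.
(2,2): S=235.3306. Δ = (V_up−V_dn)/(S_up−S_dn) = (10.0000−10.0000)/(350.6426−197.6777) = 0.0000. V = [p*·10.0000 + (1−p*)·10.0000]/1.07 = 9.3458. B = V − Δ·S = 9.3458.
(1,0): S=89.0400. Δ = (V_up−V_dn)/(S_up−S_dn) = (3.3070−0.0000)/(132.6696−74.7936) = 0.0571. V = [p*·3.3070 + (1−p*)·0.0000]/1.07 = 1.0936. B = V − Δ·S = -3.9940.
(1,1): S=157.9400. Δ = (V_up−V_dn)/(S_up−S_dn) = (9.3458−3.3070)/(235.3306−132.6696) = 0.0588. V = [p*·9.3458 + (1−p*)·3.3070]/1.07 = 5.0877. B = V − Δ·S = -4.2028.
(0,0): S=106.0000. Δ = (V_up−V_dn)/(S_up−S_dn) = (5.0877−1.0936)/(157.9400−89.0400) = 0.0580. V = [p*·5.0877 + (1−p*)·1.0936]/1.07 = 2.3429. B = V − Δ·S = -3.8018.
Self-financing check: at every node Δ·S+B equals the discounted successor values.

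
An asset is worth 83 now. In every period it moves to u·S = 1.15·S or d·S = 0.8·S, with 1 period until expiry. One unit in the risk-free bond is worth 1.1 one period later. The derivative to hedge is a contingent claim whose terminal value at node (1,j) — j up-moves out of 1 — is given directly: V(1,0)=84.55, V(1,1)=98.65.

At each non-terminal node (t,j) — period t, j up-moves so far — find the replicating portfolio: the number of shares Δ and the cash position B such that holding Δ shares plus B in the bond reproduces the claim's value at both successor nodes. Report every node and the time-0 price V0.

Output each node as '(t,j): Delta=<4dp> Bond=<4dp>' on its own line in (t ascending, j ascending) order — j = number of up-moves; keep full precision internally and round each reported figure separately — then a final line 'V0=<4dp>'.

Since d<R<u, set p* = (R−d)/(u−d) = 0.8571; price each node as the discounted p*-expectation of its children.
At expiry t=1: V(1,0)=84.5500, V(1,1)=98.6500
Node (0,0) S=83.0000: V=(p*·98.6500+(1−p*)·84.5500)/1.1=87.8506; Δ=(98.6500−84.5500)/(95.4500−66.4000)=0.4854; B=V−Δ·S=47.5649
The time-0 hedge costs 87.8506, which is the no-arbitrage price.

(0,0): Delta=0.4854 Bond=47.5649
V0=87.8506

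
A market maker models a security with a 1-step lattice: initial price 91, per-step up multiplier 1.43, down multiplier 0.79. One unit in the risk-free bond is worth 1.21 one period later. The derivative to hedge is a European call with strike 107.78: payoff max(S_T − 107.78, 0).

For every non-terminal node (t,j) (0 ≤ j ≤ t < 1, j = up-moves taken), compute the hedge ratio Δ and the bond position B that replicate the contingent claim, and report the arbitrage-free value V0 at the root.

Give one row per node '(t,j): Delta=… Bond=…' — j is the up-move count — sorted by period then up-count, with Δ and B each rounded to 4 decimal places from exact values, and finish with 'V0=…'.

(0,0): Delta=0.3838 Bond=-22.8002
V0=12.1216

Since d<R<u, set p* = (R−d)/(u−d) = 0.6562; price each node as the discounted p*-expectation of its children.
Payoff layer (t=1): V(1,0)=0.0000, V(1,1)=22.3500
Node (0,0) S=91.0000: V=(p*·22.3500+(1−p*)·0.0000)/1.21=12.1216; Δ=(22.3500−0.0000)/(130.1300−71.8900)=0.3838; B=V−Δ·S=-22.8002
Each (Δ,B) replicates both successor values, so the strategy is self-financing and V0 is arbitrage-free.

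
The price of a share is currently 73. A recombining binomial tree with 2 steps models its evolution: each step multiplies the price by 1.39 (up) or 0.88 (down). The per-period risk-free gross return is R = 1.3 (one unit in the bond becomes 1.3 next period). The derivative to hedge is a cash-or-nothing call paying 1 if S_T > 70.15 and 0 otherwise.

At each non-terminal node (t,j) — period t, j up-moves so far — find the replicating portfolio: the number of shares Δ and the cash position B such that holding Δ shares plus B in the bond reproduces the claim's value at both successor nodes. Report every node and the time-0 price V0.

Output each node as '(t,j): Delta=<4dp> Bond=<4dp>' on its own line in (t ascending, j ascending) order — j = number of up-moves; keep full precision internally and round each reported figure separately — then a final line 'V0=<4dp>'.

(0,0): Delta=0.0036 Bond=0.3071
(1,0): Delta=0.0305 Bond=-1.3273
(1,1): Delta=0.0000 Bond=0.7692
V0=0.5733

Risk-neutral probability p* = (R−d)/(u−d) = (1.3−0.88)/(1.39−0.88) = 0.8235.
At expiry t=2: V(2,0)=0.0000, V(2,1)=1.0000, V(2,2)=1.0000
Node (1,0) S=64.2400: V=(p*·1.0000+(1−p*)·0.0000)/1.3=0.6335; Δ=(1.0000−0.0000)/(89.2936−56.5312)=0.0305; B=V−Δ·S=-1.3273
Node (1,1) S=101.4700: V=(p*·1.0000+(1−p*)·1.0000)/1.3=0.7692; Δ=(1.0000−1.0000)/(141.0433−89.2936)=0.0000; B=V−Δ·S=0.7692
Node (0,0) S=73.0000: V=(p*·0.7692+(1−p*)·0.6335)/1.3=0.5733; Δ=(0.7692−0.6335)/(101.4700−64.2400)=0.0036; B=V−Δ·S=0.3071
Root portfolio cost Δ·73+B reproduces V0=0.5733.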